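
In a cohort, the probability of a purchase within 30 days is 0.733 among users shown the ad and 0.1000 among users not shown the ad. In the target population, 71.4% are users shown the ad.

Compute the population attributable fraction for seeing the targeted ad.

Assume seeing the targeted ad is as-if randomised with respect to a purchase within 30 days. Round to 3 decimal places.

Let p₁ = 0.733, p₀ = 0.1.
Overall risk P(Y=1) = π·p₁ + (1−π)·p₀ = 0.714×0.733 + 0.286×0.1 = 0.55196.
Under exogeneity, PAF = [P(Y=1) − p₀] / P(Y=1).
PAF = (0.55196 − 0.1) / 0.55196 ≈ 0.8188

PAF ≈ 0.819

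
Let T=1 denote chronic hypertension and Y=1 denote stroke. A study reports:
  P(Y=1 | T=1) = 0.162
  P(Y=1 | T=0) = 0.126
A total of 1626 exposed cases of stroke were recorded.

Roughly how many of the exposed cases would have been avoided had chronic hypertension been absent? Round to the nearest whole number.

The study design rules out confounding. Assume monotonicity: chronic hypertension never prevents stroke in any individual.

Let p₁ = 0.162, p₀ = 0.126.
PN = (p₁ − p₀)/p₁ = (0.162 − 0.126) / 0.162 ≈ 0.22222.
Attributable cases ≈ PN × (exposed cases) = 0.22222 × 1626 ≈ 361.33.

about 361 cases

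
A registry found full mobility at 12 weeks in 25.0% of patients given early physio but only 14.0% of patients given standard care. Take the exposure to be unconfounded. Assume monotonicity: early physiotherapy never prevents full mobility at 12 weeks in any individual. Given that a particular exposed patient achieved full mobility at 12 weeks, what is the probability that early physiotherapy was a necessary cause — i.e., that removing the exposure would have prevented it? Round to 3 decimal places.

p₁ = 0.25, p₀ = 0.14.
Under exogeneity and monotonicity, PN = (p₁ − p₀) / p₁.
PN = (0.25 − 0.14) / 0.25 = 0.11 / 0.25 ≈ 0.4400

PN ≈ 0.440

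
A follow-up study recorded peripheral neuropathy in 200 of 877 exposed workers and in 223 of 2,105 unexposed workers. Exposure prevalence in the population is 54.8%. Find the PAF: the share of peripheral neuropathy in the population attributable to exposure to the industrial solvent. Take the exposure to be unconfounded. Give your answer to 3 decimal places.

PAF ≈ 0.387

p₁ = P(outcome | exposed) = 200/877 = 0.22805
p₀ = P(outcome | unexposed) = 223/2105 = 0.10594
Overall risk P(Y=1) = π·p₁ + (1−π)·p₀ = 0.548×0.22805 + 0.452×0.10594 = 0.17286.
Under exogeneity, PAF = [P(Y=1) − p₀] / P(Y=1).
PAF = (0.17286 − 0.10594) / 0.17286 ≈ 0.3871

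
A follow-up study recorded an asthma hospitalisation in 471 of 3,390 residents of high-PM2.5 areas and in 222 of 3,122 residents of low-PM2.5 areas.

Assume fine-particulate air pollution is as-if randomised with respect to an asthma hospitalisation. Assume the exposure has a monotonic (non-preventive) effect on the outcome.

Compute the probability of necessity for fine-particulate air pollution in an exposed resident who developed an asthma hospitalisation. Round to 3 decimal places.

PN ≈ 0.488

p₁ = P(outcome | exposed) = 471/3390 = 0.13894
p₀ = P(outcome | unexposed) = 222/3122 = 0.071108
Under exogeneity and monotonicity, PN = (p₁ − p₀) / p₁.
PN = (0.13894 − 0.071108) / 0.13894 = 0.06783 / 0.13894 ≈ 0.4882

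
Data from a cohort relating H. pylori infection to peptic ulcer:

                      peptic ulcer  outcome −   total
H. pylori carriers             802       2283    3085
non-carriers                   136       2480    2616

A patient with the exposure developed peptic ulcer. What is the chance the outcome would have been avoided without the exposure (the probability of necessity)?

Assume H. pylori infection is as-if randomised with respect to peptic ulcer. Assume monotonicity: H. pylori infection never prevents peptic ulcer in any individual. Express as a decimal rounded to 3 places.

p₁ = P(outcome | exposed) = 802/3085 = 0.25997
p₀ = P(outcome | unexposed) = 136/2616 = 0.051988
Under exogeneity and monotonicity, PN = (p₁ − p₀)/p₁.
PN = (0.25997 − 0.051988) / 0.25997 ≈ 0.8000

PN ≈ 0.800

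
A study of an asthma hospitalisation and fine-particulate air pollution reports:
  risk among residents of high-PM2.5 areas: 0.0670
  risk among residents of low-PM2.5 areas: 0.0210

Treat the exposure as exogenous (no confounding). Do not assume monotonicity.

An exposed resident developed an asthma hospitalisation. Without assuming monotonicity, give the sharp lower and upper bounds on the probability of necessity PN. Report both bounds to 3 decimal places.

0.687 ≤ PN ≤ 1.000

Let p₁ = 0.067, p₀ = 0.021.
Under exogeneity alone the bounds on PN are max{0,(p₁−p₀)/p₁} ≤ PN ≤ min{1,(1−p₀)/p₁}.
  lower = (p₁ − p₀)/p₁ = 0.046 / 0.067 ≈ 0.6866
  upper = min{1, (1 − p₀)/p₁} = 0.979 / 0.067 ≈ 14.6119 → capped at 1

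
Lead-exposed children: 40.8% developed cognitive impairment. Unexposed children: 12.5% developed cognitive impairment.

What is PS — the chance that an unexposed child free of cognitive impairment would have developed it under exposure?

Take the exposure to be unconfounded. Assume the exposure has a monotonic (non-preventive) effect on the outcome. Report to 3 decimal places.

p₁ = 0.408, p₀ = 0.125.
Under exogeneity and monotonicity, PS = (p₁ − p₀) / (1 − p₀).
PS = (0.408 − 0.125) / (1 − 0.125) = 0.283 / 0.875 ≈ 0.3234

PS ≈ 0.323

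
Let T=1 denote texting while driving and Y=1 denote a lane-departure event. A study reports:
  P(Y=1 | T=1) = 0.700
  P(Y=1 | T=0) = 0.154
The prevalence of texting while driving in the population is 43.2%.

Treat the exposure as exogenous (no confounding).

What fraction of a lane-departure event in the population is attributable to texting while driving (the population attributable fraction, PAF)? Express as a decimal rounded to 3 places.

PAF ≈ 0.605

Let p₁ = 0.7, p₀ = 0.154.
Overall risk P(Y=1) = π·p₁ + (1−π)·p₀ = 0.432×0.7 + 0.568×0.154 = 0.38987.
Under exogeneity, PAF = [P(Y=1) − p₀] / P(Y=1).
PAF = (0.38987 − 0.154) / 0.38987 ≈ 0.6050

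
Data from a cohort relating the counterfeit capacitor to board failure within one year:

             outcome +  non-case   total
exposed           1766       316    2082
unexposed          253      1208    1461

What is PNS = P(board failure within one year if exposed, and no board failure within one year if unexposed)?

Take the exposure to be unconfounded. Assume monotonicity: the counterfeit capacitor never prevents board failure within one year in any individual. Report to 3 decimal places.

p₁ = P(outcome | exposed) = 1766/2082 = 0.84822
p₀ = P(outcome | unexposed) = 253/1461 = 0.17317
Under exogeneity and monotonicity, PNS = p₁ − p₀.
PNS = 0.84822 − 0.17317 = 0.67505

PNS ≈ 0.675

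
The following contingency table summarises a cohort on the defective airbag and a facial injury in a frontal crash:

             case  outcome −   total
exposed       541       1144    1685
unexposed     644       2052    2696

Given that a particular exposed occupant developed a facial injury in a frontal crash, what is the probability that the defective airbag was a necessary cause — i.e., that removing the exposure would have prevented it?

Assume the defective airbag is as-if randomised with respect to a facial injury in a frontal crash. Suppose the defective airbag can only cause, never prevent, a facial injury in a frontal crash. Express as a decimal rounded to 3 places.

p₁ = P(outcome | exposed) = 541/1685 = 0.32107
p₀ = P(outcome | unexposed) = 644/2696 = 0.23887
Under exogeneity and monotonicity, PN = (p₁ − p₀)/p₁.
PN = (0.32107 − 0.23887) / 0.32107 ≈ 0.2560

PN ≈ 0.256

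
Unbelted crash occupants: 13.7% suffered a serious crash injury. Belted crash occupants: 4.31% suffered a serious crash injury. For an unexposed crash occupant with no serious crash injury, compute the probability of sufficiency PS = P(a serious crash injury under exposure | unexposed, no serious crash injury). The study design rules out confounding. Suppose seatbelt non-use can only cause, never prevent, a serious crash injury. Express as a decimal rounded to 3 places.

p₁ = 0.137, p₀ = 0.0431.
Under exogeneity and monotonicity, PS = (p₁ − p₀) / (1 − p₀).
PS = (0.137 − 0.0431) / (1 − 0.0431) = 0.0939 / 0.9569 ≈ 0.0981

PS ≈ 0.098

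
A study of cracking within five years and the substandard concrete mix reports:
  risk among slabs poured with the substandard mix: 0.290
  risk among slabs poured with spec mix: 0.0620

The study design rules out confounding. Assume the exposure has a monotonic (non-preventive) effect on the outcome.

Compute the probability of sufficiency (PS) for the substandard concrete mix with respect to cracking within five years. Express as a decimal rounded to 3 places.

Let p₁ = 0.29, p₀ = 0.062.
Under exogeneity and monotonicity, PS = (p₁ − p₀) / (1 − p₀).
PS = (0.29 − 0.062) / (1 − 0.062) = 0.228 / 0.938 ≈ 0.2431

PS ≈ 0.243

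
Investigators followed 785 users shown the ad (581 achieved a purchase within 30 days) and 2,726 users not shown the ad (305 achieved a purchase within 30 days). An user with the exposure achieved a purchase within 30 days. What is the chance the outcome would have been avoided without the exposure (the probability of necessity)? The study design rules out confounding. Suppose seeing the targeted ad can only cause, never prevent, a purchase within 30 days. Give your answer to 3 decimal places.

PN ≈ 0.849

p₁ = P(outcome | exposed) = 581/785 = 0.74013
p₀ = P(outcome | unexposed) = 305/2726 = 0.11189
Under exogeneity and monotonicity, PN = (p₁ − p₀) / p₁.
PN = (0.74013 − 0.11189) / 0.74013 = 0.62824 / 0.74013 ≈ 0.8488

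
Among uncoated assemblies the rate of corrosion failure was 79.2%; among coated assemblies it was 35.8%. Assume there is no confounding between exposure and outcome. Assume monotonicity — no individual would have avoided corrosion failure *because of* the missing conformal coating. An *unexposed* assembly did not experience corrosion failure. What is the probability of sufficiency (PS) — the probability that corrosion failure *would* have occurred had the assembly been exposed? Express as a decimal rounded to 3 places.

p₁ = 0.792, p₀ = 0.358.
Under exogeneity and monotonicity, PS = (p₁ − p₀) / (1 − p₀).
PS = (0.792 − 0.358) / (1 − 0.358) = 0.434 / 0.642 ≈ 0.6760

PS ≈ 0.676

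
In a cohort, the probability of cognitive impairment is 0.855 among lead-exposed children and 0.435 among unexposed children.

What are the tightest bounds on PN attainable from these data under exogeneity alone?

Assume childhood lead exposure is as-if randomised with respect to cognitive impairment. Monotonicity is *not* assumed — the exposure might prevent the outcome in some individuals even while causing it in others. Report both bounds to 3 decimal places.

Let p₁ = 0.855, p₀ = 0.435.
Under exogeneity alone the bounds on PN are max{0,(p₁−p₀)/p₁} ≤ PN ≤ min{1,(1−p₀)/p₁}.
  lower = (p₁ − p₀)/p₁ = 0.42 / 0.855 ≈ 0.4912
  upper = min{1, (1 − p₀)/p₁} = 0.565 / 0.855 ≈ 0.6608

0.491 ≤ PN ≤ 0.661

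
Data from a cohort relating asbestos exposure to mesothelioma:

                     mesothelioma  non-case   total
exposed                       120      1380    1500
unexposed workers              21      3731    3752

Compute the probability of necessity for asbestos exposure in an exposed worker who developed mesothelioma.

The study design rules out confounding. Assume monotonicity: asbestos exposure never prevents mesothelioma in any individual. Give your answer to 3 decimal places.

PN ≈ 0.930

p₁ = P(outcome | exposed) = 120/1500 = 0.08
p₀ = P(outcome | unexposed) = 21/3752 = 0.005597
Under exogeneity and monotonicity, PN = (p₁ − p₀)/p₁.
PN = (0.08 − 0.005597) / 0.08 ≈ 0.9300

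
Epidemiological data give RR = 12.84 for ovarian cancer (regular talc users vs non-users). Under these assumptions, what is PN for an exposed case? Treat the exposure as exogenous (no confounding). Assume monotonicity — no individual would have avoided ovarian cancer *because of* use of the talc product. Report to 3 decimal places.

PN ≈ 0.922

Under exogeneity and monotonicity, PN = (RR − 1) / RR = 1 − 1/RR.
PN = (12.84 − 1) / 12.84 = 11.84 / 12.84 ≈ 0.9221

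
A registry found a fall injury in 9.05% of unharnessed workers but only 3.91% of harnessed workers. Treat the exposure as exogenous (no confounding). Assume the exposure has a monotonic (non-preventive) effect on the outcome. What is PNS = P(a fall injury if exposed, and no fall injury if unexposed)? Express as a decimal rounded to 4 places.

p₁ = 0.0905, p₀ = 0.0391.
Under exogeneity and monotonicity, PNS = p₁ − p₀.
PNS = 0.0905 − 0.0391 = 0.0514

PNS ≈ 0.0514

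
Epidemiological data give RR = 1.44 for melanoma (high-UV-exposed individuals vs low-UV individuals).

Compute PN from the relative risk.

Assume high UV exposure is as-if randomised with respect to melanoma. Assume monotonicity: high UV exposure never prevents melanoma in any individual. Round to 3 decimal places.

Under exogeneity and monotonicity, PN = (RR − 1) / RR = 1 − 1/RR.
PN = (1.44 − 1) / 1.44 = 0.44 / 1.44 ≈ 0.3056

PN ≈ 0.306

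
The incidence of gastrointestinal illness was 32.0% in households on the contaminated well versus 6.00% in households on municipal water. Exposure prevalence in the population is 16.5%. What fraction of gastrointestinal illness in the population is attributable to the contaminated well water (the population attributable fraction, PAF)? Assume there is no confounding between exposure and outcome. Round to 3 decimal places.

PAF ≈ 0.417

p₁ = 0.32, p₀ = 0.06.
Overall risk P(Y=1) = π·p₁ + (1−π)·p₀ = 0.165×0.32 + 0.835×0.06 = 0.1029.
Under exogeneity, PAF = [P(Y=1) − p₀] / P(Y=1).
PAF = (0.1029 − 0.06) / 0.1029 ≈ 0.4169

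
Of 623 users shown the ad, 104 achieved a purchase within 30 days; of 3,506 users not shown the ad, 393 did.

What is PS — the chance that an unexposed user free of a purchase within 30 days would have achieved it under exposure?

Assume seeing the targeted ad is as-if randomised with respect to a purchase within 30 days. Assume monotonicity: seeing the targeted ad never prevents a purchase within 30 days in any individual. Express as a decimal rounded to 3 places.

p₁ = P(outcome | exposed) = 104/623 = 0.16693
p₀ = P(outcome | unexposed) = 393/3506 = 0.11209
Under exogeneity and monotonicity, PS = (p₁ − p₀) / (1 − p₀).
PS = (0.16693 − 0.11209) / (1 − 0.11209) = 0.054841 / 0.88791 ≈ 0.0618

PS ≈ 0.062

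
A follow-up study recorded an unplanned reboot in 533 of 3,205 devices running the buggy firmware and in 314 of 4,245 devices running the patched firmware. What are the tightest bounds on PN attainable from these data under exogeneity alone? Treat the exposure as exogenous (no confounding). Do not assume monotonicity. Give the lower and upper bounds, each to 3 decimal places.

0.555 ≤ PN ≤ 1.000

p₁ = P(outcome | exposed) = 533/3205 = 0.1663
p₀ = P(outcome | unexposed) = 314/4245 = 0.073969
Under exogeneity alone the bounds on PN are max{0,(p₁−p₀)/p₁} ≤ PN ≤ min{1,(1−p₀)/p₁}.
  lower = (p₁ − p₀)/p₁ = 0.092333 / 0.1663 ≈ 0.5552
  upper = min{1, (1 − p₀)/p₁} = 0.92603 / 0.1663 ≈ 5.5683 → capped at 1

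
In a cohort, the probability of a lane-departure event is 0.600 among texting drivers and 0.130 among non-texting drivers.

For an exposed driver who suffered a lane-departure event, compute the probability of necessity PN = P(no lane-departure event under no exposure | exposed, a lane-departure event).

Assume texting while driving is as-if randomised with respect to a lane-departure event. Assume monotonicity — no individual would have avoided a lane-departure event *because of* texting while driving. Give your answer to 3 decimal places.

PN ≈ 0.783

Let p₁ = 0.6, p₀ = 0.13.
Under exogeneity and monotonicity, PN = (p₁ − p₀) / p₁.
PN = (0.6 − 0.13) / 0.6 = 0.47 / 0.6 ≈ 0.7833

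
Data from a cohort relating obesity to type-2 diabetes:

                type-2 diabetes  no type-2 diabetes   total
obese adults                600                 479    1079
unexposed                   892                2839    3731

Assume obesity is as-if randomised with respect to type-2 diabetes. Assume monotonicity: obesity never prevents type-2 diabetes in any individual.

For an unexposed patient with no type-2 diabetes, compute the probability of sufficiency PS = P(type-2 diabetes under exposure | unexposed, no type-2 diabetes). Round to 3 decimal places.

p₁ = P(outcome | exposed) = 600/1079 = 0.55607
p₀ = P(outcome | unexposed) = 892/3731 = 0.23908
Under exogeneity and monotonicity, PS = (p₁ − p₀)/(1 − p₀).
PS = (0.55607 − 0.23908) / 0.76092 ≈ 0.4166

PS ≈ 0.417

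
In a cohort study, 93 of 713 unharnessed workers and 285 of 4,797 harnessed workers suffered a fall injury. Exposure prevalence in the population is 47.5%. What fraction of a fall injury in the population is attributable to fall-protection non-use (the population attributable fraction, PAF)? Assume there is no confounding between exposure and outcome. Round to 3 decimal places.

p₁ = P(outcome | exposed) = 93/713 = 0.13043
p₀ = P(outcome | unexposed) = 285/4797 = 0.059412
Overall risk P(Y=1) = π·p₁ + (1−π)·p₀ = 0.475×0.13043 + 0.525×0.059412 = 0.093148.
Under exogeneity, PAF = [P(Y=1) − p₀] / P(Y=1).
PAF = (0.093148 − 0.059412) / 0.093148 ≈ 0.3622

PAF ≈ 0.362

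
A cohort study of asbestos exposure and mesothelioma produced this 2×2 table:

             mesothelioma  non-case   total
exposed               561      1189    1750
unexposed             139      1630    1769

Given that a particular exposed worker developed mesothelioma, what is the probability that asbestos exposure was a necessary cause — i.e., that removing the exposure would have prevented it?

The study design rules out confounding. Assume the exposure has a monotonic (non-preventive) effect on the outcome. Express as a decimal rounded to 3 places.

PN ≈ 0.755

p₁ = P(outcome | exposed) = 561/1750 = 0.32057
p₀ = P(outcome | unexposed) = 139/1769 = 0.078575
Under exogeneity and monotonicity, PN = (p₁ − p₀)/p₁.
PN = (0.32057 − 0.078575) / 0.32057 ≈ 0.7549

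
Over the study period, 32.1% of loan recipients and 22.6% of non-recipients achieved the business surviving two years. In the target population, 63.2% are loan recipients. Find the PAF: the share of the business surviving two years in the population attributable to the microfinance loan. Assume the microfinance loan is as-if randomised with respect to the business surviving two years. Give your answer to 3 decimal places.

PAF ≈ 0.210

p₁ = 0.321, p₀ = 0.226.
Overall risk P(Y=1) = π·p₁ + (1−π)·p₀ = 0.632×0.321 + 0.368×0.226 = 0.28604.
Under exogeneity, PAF = [P(Y=1) − p₀] / P(Y=1).
PAF = (0.28604 − 0.226) / 0.28604 ≈ 0.2099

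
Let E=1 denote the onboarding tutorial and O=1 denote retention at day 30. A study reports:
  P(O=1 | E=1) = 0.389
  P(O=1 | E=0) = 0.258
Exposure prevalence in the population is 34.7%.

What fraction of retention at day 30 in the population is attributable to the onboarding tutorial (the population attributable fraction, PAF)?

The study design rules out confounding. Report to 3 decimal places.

PAF ≈ 0.150

Let p₁ = 0.389, p₀ = 0.258.
Overall risk P(Y=1) = π·p₁ + (1−π)·p₀ = 0.347×0.389 + 0.653×0.258 = 0.30346.
Under exogeneity, PAF = [P(Y=1) − p₀] / P(Y=1).
PAF = (0.30346 − 0.258) / 0.30346 ≈ 0.1498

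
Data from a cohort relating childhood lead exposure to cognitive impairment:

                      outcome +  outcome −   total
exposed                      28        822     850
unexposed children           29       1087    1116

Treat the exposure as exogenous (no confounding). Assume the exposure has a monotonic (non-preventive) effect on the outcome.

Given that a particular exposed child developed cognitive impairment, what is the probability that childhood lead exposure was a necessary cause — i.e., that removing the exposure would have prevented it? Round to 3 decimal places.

p₁ = P(outcome | exposed) = 28/850 = 0.032941
p₀ = P(outcome | unexposed) = 29/1116 = 0.025986
Under exogeneity and monotonicity, PN = (p₁ − p₀)/p₁.
PN = (0.032941 − 0.025986) / 0.032941 ≈ 0.2111

PN ≈ 0.211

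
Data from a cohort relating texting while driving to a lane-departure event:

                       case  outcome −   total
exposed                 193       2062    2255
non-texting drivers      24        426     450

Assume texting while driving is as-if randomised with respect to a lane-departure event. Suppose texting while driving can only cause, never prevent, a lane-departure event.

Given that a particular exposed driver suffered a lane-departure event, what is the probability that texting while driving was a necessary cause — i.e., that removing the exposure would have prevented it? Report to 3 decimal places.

PN ≈ 0.377

p₁ = P(outcome | exposed) = 193/2255 = 0.085588
p₀ = P(outcome | unexposed) = 24/450 = 0.053333
Under exogeneity and monotonicity, PN = (p₁ − p₀) / p₁.
PN = (0.085588 − 0.053333) / 0.085588 = 0.032254 / 0.085588 ≈ 0.3769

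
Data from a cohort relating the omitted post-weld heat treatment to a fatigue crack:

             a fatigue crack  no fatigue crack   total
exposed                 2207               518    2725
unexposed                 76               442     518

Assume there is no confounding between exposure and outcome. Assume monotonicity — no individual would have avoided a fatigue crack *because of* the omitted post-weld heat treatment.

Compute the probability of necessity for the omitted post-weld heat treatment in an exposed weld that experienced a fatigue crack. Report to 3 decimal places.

p₁ = P(outcome | exposed) = 2207/2725 = 0.80991
p₀ = P(outcome | unexposed) = 76/518 = 0.14672
Under exogeneity and monotonicity, PN = (p₁ − p₀) / p₁.
PN = (0.80991 − 0.14672) / 0.80991 = 0.66319 / 0.80991 ≈ 0.8188

PN ≈ 0.819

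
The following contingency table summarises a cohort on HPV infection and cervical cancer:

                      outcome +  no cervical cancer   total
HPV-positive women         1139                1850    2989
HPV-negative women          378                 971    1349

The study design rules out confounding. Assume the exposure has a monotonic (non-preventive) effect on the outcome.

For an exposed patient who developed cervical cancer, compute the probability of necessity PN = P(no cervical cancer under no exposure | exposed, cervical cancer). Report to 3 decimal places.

p₁ = P(outcome | exposed) = 1139/2989 = 0.38106
p₀ = P(outcome | unexposed) = 378/1349 = 0.28021
Under exogeneity and monotonicity, PN = (p₁ − p₀)/p₁.
PN = (0.38106 − 0.28021) / 0.38106 ≈ 0.2647

PN ≈ 0.265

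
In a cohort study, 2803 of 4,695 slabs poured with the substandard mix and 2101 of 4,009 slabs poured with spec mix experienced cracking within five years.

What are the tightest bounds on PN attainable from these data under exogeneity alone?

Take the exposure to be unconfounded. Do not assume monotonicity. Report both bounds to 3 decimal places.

p₁ = P(outcome | exposed) = 2803/4695 = 0.59702
p₀ = P(outcome | unexposed) = 2101/4009 = 0.52407
Under exogeneity alone the bounds on PN are max{0,(p₁−p₀)/p₁} ≤ PN ≤ min{1,(1−p₀)/p₁}.
  lower = (p₁ − p₀)/p₁ = 0.072947 / 0.59702 ≈ 0.1222
  upper = min{1, (1 − p₀)/p₁} = 0.47593 / 0.59702 ≈ 0.7972

0.122 ≤ PN ≤ 0.797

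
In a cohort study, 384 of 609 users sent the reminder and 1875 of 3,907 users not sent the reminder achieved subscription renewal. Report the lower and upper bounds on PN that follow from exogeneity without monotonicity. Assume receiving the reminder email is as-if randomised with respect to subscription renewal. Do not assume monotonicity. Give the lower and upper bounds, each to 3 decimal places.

0.239 ≤ PN ≤ 0.825

p₁ = P(outcome | exposed) = 384/609 = 0.63054
p₀ = P(outcome | unexposed) = 1875/3907 = 0.47991
Under exogeneity alone the bounds on PN are max{0,(p₁−p₀)/p₁} ≤ PN ≤ min{1,(1−p₀)/p₁}.
  lower = (p₁ − p₀)/p₁ = 0.15063 / 0.63054 ≈ 0.2389
  upper = min{1, (1 − p₀)/p₁} = 0.52009 / 0.63054 ≈ 0.8248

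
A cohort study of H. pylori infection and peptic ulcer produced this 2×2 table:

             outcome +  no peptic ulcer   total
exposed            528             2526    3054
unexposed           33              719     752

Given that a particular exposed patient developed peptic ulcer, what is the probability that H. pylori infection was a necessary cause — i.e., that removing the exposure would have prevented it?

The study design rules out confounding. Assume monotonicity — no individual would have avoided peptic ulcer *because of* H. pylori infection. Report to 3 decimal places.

PN ≈ 0.746

p₁ = P(outcome | exposed) = 528/3054 = 0.17289
p₀ = P(outcome | unexposed) = 33/752 = 0.043883
Under exogeneity and monotonicity, PN = (p₁ − p₀) / p₁.
PN = (0.17289 − 0.043883) / 0.17289 = 0.12901 / 0.17289 ≈ 0.7462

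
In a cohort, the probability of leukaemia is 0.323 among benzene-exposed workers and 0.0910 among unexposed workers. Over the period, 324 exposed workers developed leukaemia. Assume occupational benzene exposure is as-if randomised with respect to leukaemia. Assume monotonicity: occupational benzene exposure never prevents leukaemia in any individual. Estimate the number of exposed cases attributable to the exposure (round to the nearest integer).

about 233 cases

Let p₁ = 0.323, p₀ = 0.091.
PN = (p₁ − p₀)/p₁ = (0.323 − 0.091) / 0.323 ≈ 0.71827.
Attributable cases ≈ PN × (exposed cases) = 0.71827 × 324 ≈ 232.72.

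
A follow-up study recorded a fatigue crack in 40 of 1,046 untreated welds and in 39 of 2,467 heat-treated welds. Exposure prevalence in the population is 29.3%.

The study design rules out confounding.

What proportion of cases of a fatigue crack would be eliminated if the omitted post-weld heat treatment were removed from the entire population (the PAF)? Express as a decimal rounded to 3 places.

p₁ = P(outcome | exposed) = 40/1046 = 0.038241
p₀ = P(outcome | unexposed) = 39/2467 = 0.015809
Overall risk P(Y=1) = π·p₁ + (1−π)·p₀ = 0.293×0.038241 + 0.707×0.015809 = 0.022381.
Under exogeneity, PAF = [P(Y=1) − p₀] / P(Y=1).
PAF = (0.022381 − 0.015809) / 0.022381 ≈ 0.2937

PAF ≈ 0.294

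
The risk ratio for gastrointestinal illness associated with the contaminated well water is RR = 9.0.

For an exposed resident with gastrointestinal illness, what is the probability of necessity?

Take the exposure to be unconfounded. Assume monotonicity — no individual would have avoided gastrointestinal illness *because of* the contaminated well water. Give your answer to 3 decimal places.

Under exogeneity and monotonicity, PN = (RR − 1) / RR = 1 − 1/RR.
PN = (9.0 − 1) / 9.0 = 8 / 9.0 ≈ 0.8889

PN ≈ 0.889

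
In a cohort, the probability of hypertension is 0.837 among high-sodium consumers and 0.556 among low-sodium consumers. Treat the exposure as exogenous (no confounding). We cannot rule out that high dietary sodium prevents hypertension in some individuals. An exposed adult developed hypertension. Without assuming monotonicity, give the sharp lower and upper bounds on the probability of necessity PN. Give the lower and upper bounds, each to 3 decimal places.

0.336 ≤ PN ≤ 0.530

Let p₁ = 0.837, p₀ = 0.556.
Under exogeneity alone the bounds on PN are max{0,(p₁−p₀)/p₁} ≤ PN ≤ min{1,(1−p₀)/p₁}.
  lower = (p₁ − p₀)/p₁ = 0.281 / 0.837 ≈ 0.3357
  upper = min{1, (1 − p₀)/p₁} = 0.444 / 0.837 ≈ 0.5305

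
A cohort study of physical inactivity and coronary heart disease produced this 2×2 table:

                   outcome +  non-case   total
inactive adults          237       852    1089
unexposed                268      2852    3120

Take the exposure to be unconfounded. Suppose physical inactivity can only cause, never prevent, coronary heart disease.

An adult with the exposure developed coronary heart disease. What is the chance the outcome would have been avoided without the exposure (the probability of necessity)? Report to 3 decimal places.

p₁ = P(outcome | exposed) = 237/1089 = 0.21763
p₀ = P(outcome | unexposed) = 268/3120 = 0.085897
Under exogeneity and monotonicity, PN = (p₁ − p₀) / p₁.
PN = (0.21763 − 0.085897) / 0.21763 = 0.13173 / 0.21763 ≈ 0.6053

PN ≈ 0.605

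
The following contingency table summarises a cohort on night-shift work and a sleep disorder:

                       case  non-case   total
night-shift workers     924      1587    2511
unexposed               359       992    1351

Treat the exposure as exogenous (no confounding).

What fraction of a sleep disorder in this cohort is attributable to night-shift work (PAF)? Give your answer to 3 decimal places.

PAF ≈ 0.200

p₁ = P(outcome | exposed) = 924/2511 = 0.36798
p₀ = P(outcome | unexposed) = 359/1351 = 0.26573
Exposure prevalence π = 2511/3862 = 0.65018; overall risk P(Y=1) = 0.33221.
Under exogeneity, PAF = [P(Y=1) − p₀]/P(Y=1).
PAF = (0.33221 − 0.26573) / 0.33221 ≈ 0.2001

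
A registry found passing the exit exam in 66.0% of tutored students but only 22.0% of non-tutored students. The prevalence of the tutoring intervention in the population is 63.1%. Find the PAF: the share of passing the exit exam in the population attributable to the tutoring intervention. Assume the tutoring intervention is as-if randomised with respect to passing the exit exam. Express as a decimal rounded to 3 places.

PAF ≈ 0.558

p₁ = 0.66, p₀ = 0.22.
Overall risk P(Y=1) = π·p₁ + (1−π)·p₀ = 0.631×0.66 + 0.369×0.22 = 0.49764.
Under exogeneity, PAF = [P(Y=1) − p₀] / P(Y=1).
PAF = (0.49764 − 0.22) / 0.49764 ≈ 0.5579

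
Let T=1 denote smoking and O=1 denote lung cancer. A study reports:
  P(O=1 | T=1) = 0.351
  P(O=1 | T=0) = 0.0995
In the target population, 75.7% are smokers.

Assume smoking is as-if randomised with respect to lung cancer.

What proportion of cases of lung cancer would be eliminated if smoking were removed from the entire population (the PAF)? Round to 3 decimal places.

Let p₁ = 0.351, p₀ = 0.0995.
Overall risk P(Y=1) = π·p₁ + (1−π)·p₀ = 0.757×0.351 + 0.243×0.0995 = 0.28989.
Under exogeneity, PAF = [P(Y=1) − p₀] / P(Y=1).
PAF = (0.28989 − 0.0995) / 0.28989 ≈ 0.6568

PAF ≈ 0.657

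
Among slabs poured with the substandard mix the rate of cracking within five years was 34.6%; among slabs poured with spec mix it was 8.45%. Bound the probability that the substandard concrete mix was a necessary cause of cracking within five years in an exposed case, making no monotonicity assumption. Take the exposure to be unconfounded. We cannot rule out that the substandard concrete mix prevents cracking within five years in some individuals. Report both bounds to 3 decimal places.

0.756 ≤ PN ≤ 1.000

p₁ = 0.346, p₀ = 0.0845.
Under exogeneity alone the bounds on PN are max{0,(p₁−p₀)/p₁} ≤ PN ≤ min{1,(1−p₀)/p₁}.
  lower = (p₁ − p₀)/p₁ = 0.2615 / 0.346 ≈ 0.7558
  upper = min{1, (1 − p₀)/p₁} = 0.9155 / 0.346 ≈ 2.6460 → capped at 1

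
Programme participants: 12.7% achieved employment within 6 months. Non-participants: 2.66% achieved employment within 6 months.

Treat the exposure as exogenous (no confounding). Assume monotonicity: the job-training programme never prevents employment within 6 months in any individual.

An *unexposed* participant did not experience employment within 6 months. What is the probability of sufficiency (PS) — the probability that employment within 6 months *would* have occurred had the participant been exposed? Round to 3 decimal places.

p₁ = 0.127, p₀ = 0.0266.
Under exogeneity and monotonicity, PS = (p₁ − p₀) / (1 − p₀).
PS = (0.127 − 0.0266) / (1 − 0.0266) = 0.1004 / 0.9734 ≈ 0.1031

PS ≈ 0.103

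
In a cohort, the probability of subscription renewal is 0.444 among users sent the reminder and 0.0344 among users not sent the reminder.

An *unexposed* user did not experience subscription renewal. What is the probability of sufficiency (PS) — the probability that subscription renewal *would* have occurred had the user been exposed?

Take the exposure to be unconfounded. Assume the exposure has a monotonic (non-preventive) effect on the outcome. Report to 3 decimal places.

PS ≈ 0.424

Let p₁ = 0.444, p₀ = 0.0344.
Under exogeneity and monotonicity, PS = (p₁ − p₀) / (1 − p₀).
PS = (0.444 − 0.0344) / (1 − 0.0344) = 0.4096 / 0.9656 ≈ 0.4242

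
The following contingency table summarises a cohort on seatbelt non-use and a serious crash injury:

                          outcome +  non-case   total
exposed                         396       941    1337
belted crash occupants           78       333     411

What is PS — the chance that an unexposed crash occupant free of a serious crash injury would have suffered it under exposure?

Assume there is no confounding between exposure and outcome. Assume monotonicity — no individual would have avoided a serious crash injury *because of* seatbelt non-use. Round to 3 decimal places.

PS ≈ 0.131

p₁ = P(outcome | exposed) = 396/1337 = 0.29619
p₀ = P(outcome | unexposed) = 78/411 = 0.18978
Under exogeneity and monotonicity, PS = (p₁ − p₀)/(1 − p₀).
PS = (0.29619 − 0.18978) / 0.81022 ≈ 0.1313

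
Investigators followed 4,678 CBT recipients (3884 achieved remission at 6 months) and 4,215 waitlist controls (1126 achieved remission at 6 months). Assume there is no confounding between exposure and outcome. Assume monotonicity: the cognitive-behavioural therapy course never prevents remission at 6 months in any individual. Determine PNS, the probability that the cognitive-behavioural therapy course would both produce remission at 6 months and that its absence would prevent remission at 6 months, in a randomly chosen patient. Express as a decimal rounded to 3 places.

PNS ≈ 0.563

p₁ = P(outcome | exposed) = 3884/4678 = 0.83027
p₀ = P(outcome | unexposed) = 1126/4215 = 0.26714
Under exogeneity and monotonicity, PNS = p₁ − p₀.
PNS = 0.83027 − 0.26714 = 0.56313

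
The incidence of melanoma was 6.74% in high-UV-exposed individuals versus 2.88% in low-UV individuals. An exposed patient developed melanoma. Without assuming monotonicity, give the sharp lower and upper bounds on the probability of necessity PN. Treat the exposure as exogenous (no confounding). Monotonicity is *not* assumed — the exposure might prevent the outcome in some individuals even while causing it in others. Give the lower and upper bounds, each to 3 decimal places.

p₁ = 0.0674, p₀ = 0.0288.
Under exogeneity alone the bounds on PN are max{0,(p₁−p₀)/p₁} ≤ PN ≤ min{1,(1−p₀)/p₁}.
  lower = (p₁ − p₀)/p₁ = 0.0386 / 0.0674 ≈ 0.5727
  upper = min{1, (1 − p₀)/p₁} = 0.9712 / 0.0674 ≈ 14.4095 → capped at 1

0.573 ≤ PN ≤ 1.000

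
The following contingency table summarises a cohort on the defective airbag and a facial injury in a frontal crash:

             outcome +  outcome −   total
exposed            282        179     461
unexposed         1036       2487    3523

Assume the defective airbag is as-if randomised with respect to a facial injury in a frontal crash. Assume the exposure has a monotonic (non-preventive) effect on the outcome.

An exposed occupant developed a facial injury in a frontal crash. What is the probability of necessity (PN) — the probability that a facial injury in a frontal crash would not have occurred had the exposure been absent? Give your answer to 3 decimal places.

p₁ = P(outcome | exposed) = 282/461 = 0.61171
p₀ = P(outcome | unexposed) = 1036/3523 = 0.29407
Under exogeneity and monotonicity, PN = (p₁ − p₀)/p₁.
PN = (0.61171 − 0.29407) / 0.61171 ≈ 0.5193

PN ≈ 0.519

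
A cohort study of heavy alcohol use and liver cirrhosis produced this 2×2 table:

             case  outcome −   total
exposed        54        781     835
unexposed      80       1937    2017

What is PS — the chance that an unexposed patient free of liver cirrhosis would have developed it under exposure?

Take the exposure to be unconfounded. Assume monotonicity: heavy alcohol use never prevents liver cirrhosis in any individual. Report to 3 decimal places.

p₁ = P(outcome | exposed) = 54/835 = 0.064671
p₀ = P(outcome | unexposed) = 80/2017 = 0.039663
Under exogeneity and monotonicity, PS = (p₁ − p₀) / (1 − p₀).
PS = (0.064671 − 0.039663) / (1 − 0.039663) = 0.025008 / 0.96034 ≈ 0.0260

PS ≈ 0.026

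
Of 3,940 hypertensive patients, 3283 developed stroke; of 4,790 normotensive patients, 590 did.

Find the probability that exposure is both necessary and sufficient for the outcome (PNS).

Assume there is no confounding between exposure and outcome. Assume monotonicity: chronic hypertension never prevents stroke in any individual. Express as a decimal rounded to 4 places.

p₁ = P(outcome | exposed) = 3283/3940 = 0.83325
p₀ = P(outcome | unexposed) = 590/4790 = 0.12317
Under exogeneity and monotonicity, PNS = p₁ − p₀.
PNS = 0.83325 − 0.12317 = 0.71008

PNS ≈ 0.7101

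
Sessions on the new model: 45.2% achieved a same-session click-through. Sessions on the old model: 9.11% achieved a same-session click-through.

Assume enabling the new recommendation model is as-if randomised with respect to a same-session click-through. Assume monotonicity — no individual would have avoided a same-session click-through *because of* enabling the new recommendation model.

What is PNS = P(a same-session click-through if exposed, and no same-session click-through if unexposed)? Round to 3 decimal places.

p₁ = 0.452, p₀ = 0.0911.
Under exogeneity and monotonicity, PNS = p₁ − p₀.
PNS = 0.452 − 0.0911 = 0.3609

PNS ≈ 0.361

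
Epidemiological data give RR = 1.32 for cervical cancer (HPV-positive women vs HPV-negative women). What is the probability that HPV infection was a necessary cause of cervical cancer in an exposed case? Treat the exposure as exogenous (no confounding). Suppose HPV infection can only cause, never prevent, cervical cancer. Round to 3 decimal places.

Under exogeneity and monotonicity, PN = (RR − 1) / RR = 1 − 1/RR.
PN = (1.32 − 1) / 1.32 = 0.32 / 1.32 ≈ 0.2424

PN ≈ 0.242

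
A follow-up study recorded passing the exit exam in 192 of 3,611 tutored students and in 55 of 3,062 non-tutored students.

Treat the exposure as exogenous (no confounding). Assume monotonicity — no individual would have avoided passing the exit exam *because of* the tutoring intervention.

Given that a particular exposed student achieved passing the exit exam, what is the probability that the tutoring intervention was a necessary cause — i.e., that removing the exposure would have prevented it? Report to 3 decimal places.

p₁ = P(outcome | exposed) = 192/3611 = 0.053171
p₀ = P(outcome | unexposed) = 55/3062 = 0.017962
Under exogeneity and monotonicity, PN = (p₁ − p₀) / p₁.
PN = (0.053171 − 0.017962) / 0.053171 = 0.035209 / 0.053171 ≈ 0.6622

PN ≈ 0.662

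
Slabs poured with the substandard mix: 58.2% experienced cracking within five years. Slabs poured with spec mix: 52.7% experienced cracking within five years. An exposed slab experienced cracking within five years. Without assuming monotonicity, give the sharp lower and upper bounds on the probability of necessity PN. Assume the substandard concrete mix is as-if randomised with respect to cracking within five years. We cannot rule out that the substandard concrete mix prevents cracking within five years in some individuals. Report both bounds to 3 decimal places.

0.095 ≤ PN ≤ 0.813

p₁ = 0.582, p₀ = 0.527.
Under exogeneity alone the bounds on PN are max{0,(p₁−p₀)/p₁} ≤ PN ≤ min{1,(1−p₀)/p₁}.
  lower = (p₁ − p₀)/p₁ = 0.055 / 0.582 ≈ 0.0945
  upper = min{1, (1 − p₀)/p₁} = 0.473 / 0.582 ≈ 0.8127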